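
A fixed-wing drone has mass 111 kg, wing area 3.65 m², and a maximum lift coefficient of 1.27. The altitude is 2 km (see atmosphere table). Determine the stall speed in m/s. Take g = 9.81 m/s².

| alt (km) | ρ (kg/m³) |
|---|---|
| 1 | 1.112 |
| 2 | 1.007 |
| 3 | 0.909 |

At 2 km, from the table: ρ = 1.007 kg/m³.
At stall, lift equals weight: L = W = m·g = 111 × 9.81 = 1089 N.
From L = ½ρV²S·CL,max = W: V_stall = √(2W/(ρSCL,max)) = √(2·1089/(1.007·3.65·1.27))
V_stall = √466.5 = 21.6 m/s

V_stall = 21.6 m/s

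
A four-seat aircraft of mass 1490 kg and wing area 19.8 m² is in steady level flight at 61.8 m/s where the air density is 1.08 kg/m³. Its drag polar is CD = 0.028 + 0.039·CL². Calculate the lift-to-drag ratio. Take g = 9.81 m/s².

In steady level flight, lift balances weight: W = mg = 1490 × 9.81 = 14617 N.
q = ½ρv² = ½ × 1.08 × 61.8² = 2062 Pa.
Required CL = L/(qS) = 14617/(2062·19.8) = 0.3579.
CD = 0.028 + 0.039 × 0.3579² = 0.033.
L/D = CL/CD = 0.3579 / 0.033 = 10.8

L/D = 10.8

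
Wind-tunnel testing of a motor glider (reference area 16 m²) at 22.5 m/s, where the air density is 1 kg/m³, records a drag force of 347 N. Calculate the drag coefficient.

From D = ½ρv²S·CD, rearranging gives CD = 2D/(ρv²S).
CD = 2 × 347 / (1 × 22.5² × 16) = 0.0857

CD = 0.0857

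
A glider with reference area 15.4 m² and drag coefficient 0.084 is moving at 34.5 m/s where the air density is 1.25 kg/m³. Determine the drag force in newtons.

D = 962 N

Dynamic pressure q = ½ρv² = ½ × 1.25 × 34.5² = 743.9 Pa.
D = q·S·CD = 743.9 × 15.4 × 0.084 = 962 N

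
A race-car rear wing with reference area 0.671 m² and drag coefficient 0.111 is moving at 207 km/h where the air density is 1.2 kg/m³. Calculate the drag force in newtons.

Convert speed: v = 207 km/h ÷ 3.6 = 57.5 m/s.
Dynamic pressure q = ½ρv² = ½ × 1.2 × 57.5² = 1984 Pa.
D = q·S·CD = 1984 × 0.671 × 0.111 = 148 N

D = 148 N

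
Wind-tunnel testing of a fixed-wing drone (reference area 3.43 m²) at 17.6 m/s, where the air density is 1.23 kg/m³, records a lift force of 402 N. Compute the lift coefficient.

From L = ½ρv²S·CL, rearranging gives CL = 2L/(ρv²S).
CL = 2 × 402 / (1.23 × 17.6² × 3.43) = 0.615

CL = 0.615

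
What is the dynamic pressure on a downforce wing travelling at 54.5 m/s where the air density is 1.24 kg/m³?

q = ½ρv² = ½ × 1.24 × 54.5² = 1840 Pa

q = 1840 Pa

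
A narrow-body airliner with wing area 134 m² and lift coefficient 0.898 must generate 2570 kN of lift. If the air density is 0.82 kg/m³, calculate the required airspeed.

L = ½ρv²S·CL ⇒ v = √(2L/(ρ·S·CL))
v = √(2 × 2.57×10^6 / (0.82 × 134 × 0.898)) = √52090 = 228 m/s

v = 228 m/s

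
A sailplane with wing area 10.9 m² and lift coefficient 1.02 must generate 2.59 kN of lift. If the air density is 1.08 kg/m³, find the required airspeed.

v = 20.8 m/s

L = ½ρv²S·CL ⇒ v = √(2L/(ρ·S·CL))
v = √(2 × 2590 / (1.08 × 10.9 × 1.02)) = √431.4 = 20.8 m/s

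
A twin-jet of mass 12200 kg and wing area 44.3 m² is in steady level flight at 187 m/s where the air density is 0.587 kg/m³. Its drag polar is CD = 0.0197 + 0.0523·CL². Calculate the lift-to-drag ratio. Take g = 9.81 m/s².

Weight W = mg = 12200 × 9.81 = 1.1968×10^5 N; in level flight L = W.
q = ½ρv² = ½ × 0.587 × 187² = 10260 Pa.
CL = 2W/(ρv²S) = 2×1.1968×10^5/(0.587×187²×44.3) = 0.2632.
CD = 0.0197 + 0.0523 × 0.2632² = 0.02332.
L/D = CL/CD = 0.2632 / 0.02332 = 11.3

L/D = 11.3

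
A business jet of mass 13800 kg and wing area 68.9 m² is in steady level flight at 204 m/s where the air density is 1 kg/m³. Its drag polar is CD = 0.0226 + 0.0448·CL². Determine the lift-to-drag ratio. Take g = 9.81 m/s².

Level flight ⇒ L = W = m·g = 13800 × 9.81 = 1.3538×10^5 N.
q = ½ρv² = ½ × 1 × 204² = 20810 Pa.
CL = W/(q·S) = 1.3538×10^5 / (20810 × 68.9) = 0.09443.
CD = 0.0226 + 0.0448 × 0.09443² = 0.023.
L/D = CL/CD = 0.09443 / 0.023 = 4.11

L/D = 4.11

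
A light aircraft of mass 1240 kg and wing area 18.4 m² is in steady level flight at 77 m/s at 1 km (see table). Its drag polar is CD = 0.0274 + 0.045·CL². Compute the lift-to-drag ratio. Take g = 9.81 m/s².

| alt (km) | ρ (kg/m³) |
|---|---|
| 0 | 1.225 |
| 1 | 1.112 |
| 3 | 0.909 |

L/D = 6.87

At 1 km, from the table: ρ = 1.112 kg/m³.
Weight W = mg = 1240 × 9.81 = 12164 N; in level flight L = W.
q = ½ρv² = ½ × 1.112 × 77² = 3297 Pa.
CL = 2W/(ρv²S) = 2×12164/(1.112×77²×18.4) = 0.2005.
CD = 0.0274 + 0.045 × 0.2005² = 0.02921.
L/D = CL/CD = 0.2005 / 0.02921 = 6.87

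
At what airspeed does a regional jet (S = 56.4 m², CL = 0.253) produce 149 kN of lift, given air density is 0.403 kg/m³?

L = ½ρv²S·CL ⇒ v = √(2L/(ρ·S·CL))
v = √(2 × 1.49×10^5 / (0.403 × 56.4 × 0.253)) = √51820 = 228 m/s

v = 228 m/s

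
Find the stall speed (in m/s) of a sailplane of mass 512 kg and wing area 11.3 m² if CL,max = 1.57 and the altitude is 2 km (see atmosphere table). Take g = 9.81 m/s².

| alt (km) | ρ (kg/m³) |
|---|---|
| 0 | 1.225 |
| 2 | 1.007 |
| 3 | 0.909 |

At 2 km, from the table: ρ = 1.007 kg/m³.
Weight W = mg = 512 × 9.81 = 5023 N.
V_stall = √(2W/(ρ·S·CL,max)) = √(2 × 5023 / (1.007 × 11.3 × 1.57))
V_stall = √562.3 = 23.7 m/s

V_stall = 23.7 m/s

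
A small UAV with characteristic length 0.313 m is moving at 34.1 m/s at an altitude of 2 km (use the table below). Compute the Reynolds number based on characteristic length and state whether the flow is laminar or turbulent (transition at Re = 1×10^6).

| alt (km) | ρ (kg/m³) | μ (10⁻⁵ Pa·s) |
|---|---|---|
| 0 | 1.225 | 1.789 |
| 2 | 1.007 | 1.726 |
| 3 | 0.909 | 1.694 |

Re = 6.23×10^5 (laminar)

At 2 km, from the table: ρ = 1.007 kg/m³, μ = 1.726×10⁻⁵ Pa·s.
Re = ρ·v·c/μ = 1.007 × 34.1 × 0.313 / (1.726×10⁻⁵) = 6.23×10^5
Since 6.23×10^5 < 1×10^6, the flow is laminar.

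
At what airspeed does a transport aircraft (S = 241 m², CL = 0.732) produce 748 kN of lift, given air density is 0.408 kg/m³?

L = ½ρv²S·CL ⇒ v = √(2L/(ρ·S·CL))
v = √(2 × 7.48×10^5 / (0.408 × 241 × 0.732)) = √20780 = 144 m/s

v = 144 m/s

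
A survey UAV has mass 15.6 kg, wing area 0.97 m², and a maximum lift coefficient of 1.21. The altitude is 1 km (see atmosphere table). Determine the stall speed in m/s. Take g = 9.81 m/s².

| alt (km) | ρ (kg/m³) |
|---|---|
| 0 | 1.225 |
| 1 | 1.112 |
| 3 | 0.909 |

At 1 km, from the table: ρ = 1.112 kg/m³.
Weight W = mg = 15.6 × 9.81 = 153 N.
From L = ½ρV²S·CL,max = W: V_stall = √(2W/(ρSCL,max)) = √(2·153/(1.112·0.97·1.21))
V_stall = √234.5 = 15.3 m/s

V_stall = 15.3 m/s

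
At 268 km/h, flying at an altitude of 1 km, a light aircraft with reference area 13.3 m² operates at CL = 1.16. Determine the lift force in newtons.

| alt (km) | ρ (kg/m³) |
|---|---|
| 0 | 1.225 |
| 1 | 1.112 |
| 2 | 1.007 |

At 1 km, from the table: ρ = 1.112 kg/m³.
Convert speed: v = 268 km/h ÷ 3.6 = 74.44 m/s.
L = ½ρv²S·CL = ½ × 1.112 × 74.44² × 13.3 × 1.16 = 47500 N ≈ 47.5 kN

L = 47500 N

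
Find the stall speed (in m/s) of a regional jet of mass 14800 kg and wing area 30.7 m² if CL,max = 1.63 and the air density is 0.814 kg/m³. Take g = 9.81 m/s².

V_stall = 84.4 m/s

At stall, lift equals weight: L = W = m·g = 14800 × 9.81 = 1.452×10^5 N.
From L = ½ρV²S·CL,max = W: V_stall = √(2W/(ρSCL,max)) = √(2·1.452×10^5/(0.814·30.7·1.63))
V_stall = √7129 = 84.4 m/s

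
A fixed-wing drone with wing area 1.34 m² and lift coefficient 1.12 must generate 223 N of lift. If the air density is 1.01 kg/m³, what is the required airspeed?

L = ½ρv²S·CL ⇒ v = √(2L/(ρ·S·CL))
v = √(2 × 223 / (1.01 × 1.34 × 1.12)) = √294.2 = 17.2 m/s

v = 17.2 m/s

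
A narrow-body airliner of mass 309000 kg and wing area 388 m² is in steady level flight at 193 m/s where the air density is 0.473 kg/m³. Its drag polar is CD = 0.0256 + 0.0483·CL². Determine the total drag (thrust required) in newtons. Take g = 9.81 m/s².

D = 2.17×10^5 N

In steady level flight, lift balances weight: W = mg = 309000 × 9.81 = 3.0313×10^6 N.
q = ½ρv² = ½ × 0.473 × 193² = 8809 Pa.
CL = W/(q·S) = 3.0313×10^6 / (8809 × 388) = 0.8868.
CD = 0.0256 + 0.0483 × 0.8868² = 0.06359.
D = q·S·CD = 8809 × 388 × 0.06359 = 2.173×10^5 N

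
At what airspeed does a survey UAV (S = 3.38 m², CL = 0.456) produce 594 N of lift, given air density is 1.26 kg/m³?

L = ½ρv²S·CL ⇒ v = √(2L/(ρ·S·CL))
v = √(2 × 594 / (1.26 × 3.38 × 0.456)) = √611.7 = 24.7 m/s

v = 24.7 m/s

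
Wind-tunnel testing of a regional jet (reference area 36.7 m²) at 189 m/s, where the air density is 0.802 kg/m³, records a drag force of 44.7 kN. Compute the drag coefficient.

From D = ½ρv²S·CD, rearranging gives CD = 2D/(ρv²S).
CD = 2 × 44700 / (0.802 × 189² × 36.7) = 0.085

CD = 0.085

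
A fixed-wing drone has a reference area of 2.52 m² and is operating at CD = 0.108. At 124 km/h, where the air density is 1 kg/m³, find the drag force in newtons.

Convert speed: v = 124 km/h ÷ 3.6 = 34.44 m/s.
Dynamic pressure q = ½ρv² = ½ × 1 × 34.44² = 593.2 Pa.
D = q·S·CD = 593.2 × 2.52 × 0.108 = 161 N

D = 161 N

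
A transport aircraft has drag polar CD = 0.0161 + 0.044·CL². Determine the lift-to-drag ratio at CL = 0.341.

L/D = 16.1

CD = 0.0161 + 0.044 × 0.341² = 0.02122
L/D = CL/CD = 0.341 / 0.02122 = 16.1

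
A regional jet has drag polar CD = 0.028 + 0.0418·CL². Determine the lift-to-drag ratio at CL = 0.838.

CD = 0.028 + 0.0418 × 0.838² = 0.05735
L/D = CL/CD = 0.838 / 0.05735 = 14.6

L/D = 14.6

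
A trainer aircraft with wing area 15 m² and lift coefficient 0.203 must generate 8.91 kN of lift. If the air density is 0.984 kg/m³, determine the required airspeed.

L = ½ρv²S·CL ⇒ v = √(2L/(ρ·S·CL))
v = √(2 × 8910 / (0.984 × 15 × 0.203)) = √5947 = 77.1 m/s

v = 77.1 m/s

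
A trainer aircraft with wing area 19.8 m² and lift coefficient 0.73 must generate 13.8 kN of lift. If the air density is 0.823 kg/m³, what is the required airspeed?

v = 48.2 m/s

L = ½ρv²S·CL ⇒ v = √(2L/(ρ·S·CL))
v = √(2 × 13800 / (0.823 × 19.8 × 0.73)) = √2320 = 48.2 m/s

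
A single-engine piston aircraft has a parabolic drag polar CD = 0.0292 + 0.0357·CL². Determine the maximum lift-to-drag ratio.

(L/D)max = 15.5

For CD = CD0 + K·CL², (L/D)max occurs at CL* = √(CD0/K) and equals 1/(2√(K·CD0)).
(L/D)max = 1/(2√(0.0357 × 0.0292)) = 1/(2 × 0.03229) = 15.5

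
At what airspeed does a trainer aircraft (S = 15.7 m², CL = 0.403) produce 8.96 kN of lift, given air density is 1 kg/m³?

v = 53.2 m/s

L = ½ρv²S·CL ⇒ v = √(2L/(ρ·S·CL))
v = √(2 × 8960 / (1 × 15.7 × 0.403)) = √2832 = 53.2 m/s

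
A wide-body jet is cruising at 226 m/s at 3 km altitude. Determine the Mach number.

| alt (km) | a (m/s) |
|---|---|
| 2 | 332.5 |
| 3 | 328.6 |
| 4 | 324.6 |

At 3 km, from the table: a = 328.6 m/s.
M = v/a = 226 / 328.6 = 0.688

M = 0.688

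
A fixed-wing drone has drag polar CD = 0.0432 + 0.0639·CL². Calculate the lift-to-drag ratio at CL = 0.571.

CD = 0.0432 + 0.0639 × 0.571² = 0.06403
L/D = CL/CD = 0.571 / 0.06403 = 8.92

L/D = 8.92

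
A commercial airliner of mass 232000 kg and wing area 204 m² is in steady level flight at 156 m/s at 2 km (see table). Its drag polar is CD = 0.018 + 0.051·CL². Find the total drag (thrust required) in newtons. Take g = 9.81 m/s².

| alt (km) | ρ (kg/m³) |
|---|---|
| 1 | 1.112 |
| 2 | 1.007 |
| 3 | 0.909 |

At 2 km, from the table: ρ = 1.007 kg/m³.
Weight W = mg = 232000 × 9.81 = 2.2759×10^6 N; in level flight L = W.
q = ½ρv² = ½ × 1.007 × 156² = 12250 Pa.
CL = 2W/(ρv²S) = 2×2.2759×10^6/(1.007×156²×204) = 0.9105.
CD = 0.018 + 0.051 × 0.9105² = 0.06028.
D = q·S·CD = 12250 × 204 × 0.06028 = 1.507×10^5 N

D = 1.51×10^5 N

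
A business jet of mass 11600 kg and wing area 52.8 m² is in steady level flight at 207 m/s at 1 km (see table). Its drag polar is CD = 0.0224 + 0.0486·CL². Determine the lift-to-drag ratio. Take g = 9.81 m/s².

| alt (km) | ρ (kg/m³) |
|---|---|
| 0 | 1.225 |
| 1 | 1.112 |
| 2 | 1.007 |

L/D = 3.97

At 1 km, from the table: ρ = 1.112 kg/m³.
Weight W = mg = 11600 × 9.81 = 1.138×10^5 N; in level flight L = W.
Dynamic pressure q = 0.5 × 1.112 × 207² = 23820 Pa.
CL = 2W/(ρv²S) = 2×1.138×10^5/(1.112×207²×52.8) = 0.09046.
CD = 0.0224 + 0.0486 × 0.09046² = 0.0228.
L/D = CL/CD = 0.09046 / 0.0228 = 3.97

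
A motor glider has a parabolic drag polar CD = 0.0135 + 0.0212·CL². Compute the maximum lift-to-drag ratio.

(L/D)max = 29.6

For CD = CD0 + K·CL², (L/D)max occurs at CL* = √(CD0/K) and equals 1/(2√(K·CD0)).
(L/D)max = 1/(2√(0.0212 × 0.0135)) = 1/(2 × 0.01692) = 29.6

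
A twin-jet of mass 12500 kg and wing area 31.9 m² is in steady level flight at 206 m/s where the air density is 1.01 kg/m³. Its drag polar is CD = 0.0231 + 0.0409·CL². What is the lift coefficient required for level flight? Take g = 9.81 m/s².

Weight W = mg = 12500 × 9.81 = 1.2262×10^5 N; in level flight L = W.
Dynamic pressure q = 0.5 × 1.01 × 206² = 21430 Pa.
CL = 2W/(ρv²S) = 2×1.2262×10^5/(1.01×206²×31.9) = 0.1794.

CL = 0.179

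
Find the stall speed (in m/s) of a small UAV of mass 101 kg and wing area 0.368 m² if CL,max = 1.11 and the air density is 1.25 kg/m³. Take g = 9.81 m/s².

V_stall = 62.3 m/s

Stall occurs when L = W at CL,max. W = mg = 101 × 9.81 = 990.8 N.
From L = ½ρV²S·CL,max = W: V_stall = √(2W/(ρSCL,max)) = √(2·990.8/(1.25·0.368·1.11))
V_stall = √3881 = 62.3 m/s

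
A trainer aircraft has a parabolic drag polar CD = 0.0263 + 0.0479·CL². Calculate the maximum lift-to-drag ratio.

For CD = CD0 + K·CL², (L/D)max occurs at CL* = √(CD0/K) and equals 1/(2√(K·CD0)).
(L/D)max = 1/(2√(0.0479 × 0.0263)) = 1/(2 × 0.03549) = 14.1

(L/D)max = 14.1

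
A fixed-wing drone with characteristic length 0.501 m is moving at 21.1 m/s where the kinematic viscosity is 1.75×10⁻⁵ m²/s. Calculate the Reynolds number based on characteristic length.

Re = v·c/ν = 21.1 × 0.501 / (1.75×10⁻⁵) = 6.04×10^5

Re = 6.04×10^5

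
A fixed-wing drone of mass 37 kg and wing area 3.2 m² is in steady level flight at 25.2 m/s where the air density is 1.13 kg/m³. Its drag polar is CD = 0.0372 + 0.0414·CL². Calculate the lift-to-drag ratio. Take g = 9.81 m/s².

Level flight ⇒ L = W = m·g = 37 × 9.81 = 362.97 N.
q = ½ρv² = ½ × 1.13 × 25.2² = 358.8 Pa.
CL = 2W/(ρv²S) = 2×362.97/(1.13×25.2²×3.2) = 0.3161.
CD = 0.0372 + 0.0414 × 0.3161² = 0.04134.
L/D = CL/CD = 0.3161 / 0.04134 = 7.65

L/D = 7.65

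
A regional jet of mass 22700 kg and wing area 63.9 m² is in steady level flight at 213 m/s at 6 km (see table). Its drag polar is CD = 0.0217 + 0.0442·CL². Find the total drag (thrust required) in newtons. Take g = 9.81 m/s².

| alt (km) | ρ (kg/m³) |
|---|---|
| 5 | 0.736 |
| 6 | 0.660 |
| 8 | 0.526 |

D = 23100 N

At 6 km, from the table: ρ = 0.660 kg/m³.
In steady level flight, lift balances weight: W = mg = 22700 × 9.81 = 2.2269×10^5 N.
Dynamic pressure q = 0.5 × 0.66 × 213² = 14970 Pa.
CL = W/(q·S) = 2.2269×10^5 / (14970 × 63.9) = 0.2328.
CD = 0.0217 + 0.0442 × 0.2328² = 0.02409.
D = q·S·CD = 14970 × 63.9 × 0.02409 = 23050 N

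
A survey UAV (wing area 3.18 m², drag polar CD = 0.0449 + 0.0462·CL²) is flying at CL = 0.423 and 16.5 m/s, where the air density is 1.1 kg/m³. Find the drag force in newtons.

D = 25.3 N

CD = 0.0449 + 0.0462 × 0.423² = 0.05317
D = ½ρv²S·CD = ½ × 1.1 × 16.5² × 3.18 × 0.05317 = 25.3 N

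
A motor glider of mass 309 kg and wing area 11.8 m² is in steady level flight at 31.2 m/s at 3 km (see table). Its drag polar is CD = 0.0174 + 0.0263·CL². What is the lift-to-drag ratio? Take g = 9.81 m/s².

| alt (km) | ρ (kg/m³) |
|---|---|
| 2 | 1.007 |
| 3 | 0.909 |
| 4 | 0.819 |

L/D = 22.1

At 3 km, from the table: ρ = 0.909 kg/m³.
In steady level flight, lift balances weight: W = mg = 309 × 9.81 = 3031.3 N.
q = ½ρv² = ½ × 0.909 × 31.2² = 442.4 Pa.
CL = W/(q·S) = 3031.3 / (442.4 × 11.8) = 0.5806.
CD = 0.0174 + 0.0263 × 0.5806² = 0.02627.
L/D = CL/CD = 0.5806 / 0.02627 = 22.1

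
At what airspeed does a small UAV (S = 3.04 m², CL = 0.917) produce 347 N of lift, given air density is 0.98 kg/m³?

L = ½ρv²S·CL ⇒ v = √(2L/(ρ·S·CL))
v = √(2 × 347 / (0.98 × 3.04 × 0.917)) = √254 = 15.9 m/s

v = 15.9 m/s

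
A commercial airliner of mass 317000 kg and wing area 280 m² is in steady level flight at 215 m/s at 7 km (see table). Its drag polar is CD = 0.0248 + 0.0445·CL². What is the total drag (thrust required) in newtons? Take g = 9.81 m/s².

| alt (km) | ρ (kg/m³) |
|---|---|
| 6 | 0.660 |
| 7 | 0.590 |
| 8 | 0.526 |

D = 2.07×10^5 N

At 7 km, from the table: ρ = 0.590 kg/m³.
Weight W = mg = 317000 × 9.81 = 3.1098×10^6 N; in level flight L = W.
q = ½ρv² = ½ × 0.59 × 215² = 13640 Pa.
CL = 2W/(ρv²S) = 2×3.1098×10^6/(0.59×215²×280) = 0.8145.
CD = 0.0248 + 0.0445 × 0.8145² = 0.05432.
D = q·S·CD = 13640 × 280 × 0.05432 = 2.074×10^5 N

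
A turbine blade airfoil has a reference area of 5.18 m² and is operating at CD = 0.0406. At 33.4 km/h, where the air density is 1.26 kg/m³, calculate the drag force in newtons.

Convert speed: v = 33.4 km/h ÷ 3.6 = 9.278 m/s.
D = ½ρv²S·CD = ½ × 1.26 × 9.278² × 5.18 × 0.0406 = 11.4 N

D = 11.4 N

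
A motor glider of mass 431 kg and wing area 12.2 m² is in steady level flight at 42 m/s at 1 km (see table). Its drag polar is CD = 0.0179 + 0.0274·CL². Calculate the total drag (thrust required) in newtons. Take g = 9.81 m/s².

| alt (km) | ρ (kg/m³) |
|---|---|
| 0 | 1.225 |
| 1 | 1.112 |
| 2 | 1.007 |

At 1 km, from the table: ρ = 1.112 kg/m³.
Level flight ⇒ L = W = m·g = 431 × 9.81 = 4228.1 N.
Dynamic pressure q = 0.5 × 1.112 × 42² = 980.8 Pa.
Required CL = L/(qS) = 4228.1/(980.8·12.2) = 0.3534.
CD = 0.0179 + 0.0274 × 0.3534² = 0.02132.
D = q·S·CD = 980.8 × 12.2 × 0.02132 = 255.1 N

D = 255 N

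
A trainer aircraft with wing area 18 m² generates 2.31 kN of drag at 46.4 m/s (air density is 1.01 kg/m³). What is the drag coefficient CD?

CD = 0.118

From D = ½ρv²S·CD, rearranging gives CD = 2D/(ρv²S).
CD = 2 × 2310 / (1.01 × 46.4² × 18) = 0.118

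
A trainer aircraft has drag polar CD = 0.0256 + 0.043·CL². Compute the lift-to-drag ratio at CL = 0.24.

CD = 0.0256 + 0.043 × 0.24² = 0.02808
L/D = CL/CD = 0.24 / 0.02808 = 8.55

L/D = 8.55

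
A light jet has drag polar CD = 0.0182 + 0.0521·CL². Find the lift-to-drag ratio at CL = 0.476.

L/D = 15.9

CD = 0.0182 + 0.0521 × 0.476² = 0.03
L/D = CL/CD = 0.476 / 0.03 = 15.9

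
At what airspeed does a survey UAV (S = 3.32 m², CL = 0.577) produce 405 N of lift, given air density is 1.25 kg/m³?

v = 18.4 m/s

L = ½ρv²S·CL ⇒ v = √(2L/(ρ·S·CL))
v = √(2 × 405 / (1.25 × 3.32 × 0.577)) = √338.3 = 18.4 m/s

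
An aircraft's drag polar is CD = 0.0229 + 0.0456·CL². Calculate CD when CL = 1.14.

CD = 0.0229 + 0.0456 × 1.14² = 0.0229 + 0.05926 = 0.0822

CD = 0.0822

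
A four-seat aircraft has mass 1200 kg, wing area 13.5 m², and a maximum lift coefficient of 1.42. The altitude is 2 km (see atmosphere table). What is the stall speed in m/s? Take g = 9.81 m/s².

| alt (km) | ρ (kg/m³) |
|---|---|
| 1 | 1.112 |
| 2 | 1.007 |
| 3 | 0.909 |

At 2 km, from the table: ρ = 1.007 kg/m³.
Stall occurs when L = W at CL,max. W = mg = 1200 × 9.81 = 11770 N.
V_stall = √(2W/(ρ·S·CL,max)) = √(2 × 11770 / (1.007 × 13.5 × 1.42))
V_stall = √1220 = 34.9 m/s

V_stall = 34.9 m/s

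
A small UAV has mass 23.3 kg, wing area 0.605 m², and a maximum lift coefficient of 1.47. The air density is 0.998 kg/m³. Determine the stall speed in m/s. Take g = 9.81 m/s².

V_stall = 22.7 m/s

At stall, lift equals weight: L = W = m·g = 23.3 × 9.81 = 228.6 N.
From L = ½ρV²S·CL,max = W: V_stall = √(2W/(ρSCL,max)) = √(2·228.6/(0.998·0.605·1.47))
V_stall = √515.1 = 22.7 m/s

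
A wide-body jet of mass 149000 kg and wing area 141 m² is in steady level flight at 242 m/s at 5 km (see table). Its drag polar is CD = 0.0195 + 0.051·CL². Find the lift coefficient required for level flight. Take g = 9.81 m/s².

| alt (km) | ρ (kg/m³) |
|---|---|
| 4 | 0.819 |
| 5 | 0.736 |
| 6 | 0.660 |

CL = 0.481

At 5 km, from the table: ρ = 0.736 kg/m³.
Level flight ⇒ L = W = m·g = 149000 × 9.81 = 1.4617×10^6 N.
Dynamic pressure q = 0.5 × 0.736 × 242² = 21550 Pa.
CL = W/(q·S) = 1.4617×10^6 / (21550 × 141) = 0.481.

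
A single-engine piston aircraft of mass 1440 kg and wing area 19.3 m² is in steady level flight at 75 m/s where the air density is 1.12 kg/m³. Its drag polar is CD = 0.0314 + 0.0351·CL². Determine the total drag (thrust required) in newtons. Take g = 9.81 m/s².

D = 2020 N

Weight W = mg = 1440 × 9.81 = 14126 N; in level flight L = W.
Dynamic pressure q = 0.5 × 1.12 × 75² = 3150 Pa.
Required CL = L/(qS) = 14126/(3150·19.3) = 0.2324.
CD = 0.0314 + 0.0351 × 0.2324² = 0.0333.
D = q·S·CD = 3150 × 19.3 × 0.0333 = 2024 N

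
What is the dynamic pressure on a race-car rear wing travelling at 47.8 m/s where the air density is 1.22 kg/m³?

q = ½ρv² = ½ × 1.22 × 47.8² = 1390 Pa

q = 1390 Pa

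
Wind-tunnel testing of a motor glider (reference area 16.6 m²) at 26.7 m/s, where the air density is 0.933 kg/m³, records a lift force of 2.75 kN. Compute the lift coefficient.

CL = 0.498

From L = ½ρv²S·CL, rearranging gives CL = 2L/(ρv²S).
CL = 2 × 2750 / (0.933 × 26.7² × 16.6) = 0.498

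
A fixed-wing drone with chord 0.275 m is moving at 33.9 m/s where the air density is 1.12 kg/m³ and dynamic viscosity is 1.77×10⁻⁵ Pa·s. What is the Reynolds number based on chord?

Re = ρ·v·c/μ = 1.12 × 33.9 × 0.275 / (1.77×10⁻⁵) = 5.9×10^5

Re = 5.9×10^5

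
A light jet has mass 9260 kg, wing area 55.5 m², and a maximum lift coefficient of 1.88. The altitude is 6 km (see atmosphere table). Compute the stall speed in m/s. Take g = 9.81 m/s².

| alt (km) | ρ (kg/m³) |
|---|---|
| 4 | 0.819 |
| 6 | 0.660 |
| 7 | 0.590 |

V_stall = 51.4 m/s

At 6 km, from the table: ρ = 0.660 kg/m³.
At stall, lift equals weight: L = W = m·g = 9260 × 9.81 = 90840 N.
From L = ½ρV²S·CL,max = W: V_stall = √(2W/(ρSCL,max)) = √(2·90840/(0.66·55.5·1.88))
V_stall = √2638 = 51.4 m/s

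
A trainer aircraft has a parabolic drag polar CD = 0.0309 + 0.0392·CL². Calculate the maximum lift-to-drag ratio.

For CD = CD0 + K·CL², (L/D)max occurs at CL* = √(CD0/K) and equals 1/(2√(K·CD0)).
(L/D)max = 1/(2√(0.0392 × 0.0309)) = 1/(2 × 0.0348) = 14.4

(L/D)max = 14.4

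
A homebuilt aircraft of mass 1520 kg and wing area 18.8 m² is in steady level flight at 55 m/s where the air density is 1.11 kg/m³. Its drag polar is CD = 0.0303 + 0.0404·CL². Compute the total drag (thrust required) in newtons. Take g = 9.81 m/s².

D = 1240 N

In steady level flight, lift balances weight: W = mg = 1520 × 9.81 = 14911 N.
q = ½ρv² = ½ × 1.11 × 55² = 1679 Pa.
CL = 2W/(ρv²S) = 2×14911/(1.11×55²×18.8) = 0.4724.
CD = 0.0303 + 0.0404 × 0.4724² = 0.03932.
D = q·S·CD = 1679 × 18.8 × 0.03932 = 1241 N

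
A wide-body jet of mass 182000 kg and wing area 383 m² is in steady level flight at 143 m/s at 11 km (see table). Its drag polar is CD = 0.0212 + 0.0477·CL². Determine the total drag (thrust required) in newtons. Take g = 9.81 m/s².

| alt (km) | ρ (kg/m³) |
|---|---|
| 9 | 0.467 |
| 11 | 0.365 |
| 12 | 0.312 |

D = 1.37×10^5 N

At 11 km, from the table: ρ = 0.365 kg/m³.
Weight W = mg = 182000 × 9.81 = 1.7854×10^6 N; in level flight L = W.
q = ½ρv² = ½ × 0.365 × 143² = 3732 Pa.
CL = W/(q·S) = 1.7854×10^6 / (3732 × 383) = 1.249.
CD = 0.0212 + 0.0477 × 1.249² = 0.09563.
D = q·S·CD = 3732 × 383 × 0.09563 = 1.367×10^5 N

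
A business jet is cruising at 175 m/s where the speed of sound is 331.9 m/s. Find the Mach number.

M = v/a = 175 / 331.9 = 0.527

M = 0.527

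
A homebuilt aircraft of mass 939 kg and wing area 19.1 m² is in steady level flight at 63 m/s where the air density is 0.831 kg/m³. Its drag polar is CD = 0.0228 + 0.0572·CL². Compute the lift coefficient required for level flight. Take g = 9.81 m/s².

Level flight ⇒ L = W = m·g = 939 × 9.81 = 9211.6 N.
q = ½ρv² = ½ × 0.831 × 63² = 1649 Pa.
CL = W/(q·S) = 9211.6 / (1649 × 19.1) = 0.2924.

CL = 0.292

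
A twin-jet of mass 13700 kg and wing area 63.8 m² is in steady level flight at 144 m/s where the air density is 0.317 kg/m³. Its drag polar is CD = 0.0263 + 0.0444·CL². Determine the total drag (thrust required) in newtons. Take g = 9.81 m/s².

Weight W = mg = 13700 × 9.81 = 1.344×10^5 N; in level flight L = W.
Dynamic pressure q = 0.5 × 0.317 × 144² = 3287 Pa.
CL = 2W/(ρv²S) = 2×1.344×10^5/(0.317×144²×63.8) = 0.6409.
CD = 0.0263 + 0.0444 × 0.6409² = 0.04454.
D = q·S·CD = 3287 × 63.8 × 0.04454 = 9339 N

D = 9340 N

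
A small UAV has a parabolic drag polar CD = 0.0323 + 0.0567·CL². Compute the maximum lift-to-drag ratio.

(L/D)max = 11.7

For CD = CD0 + K·CL², (L/D)max occurs at CL* = √(CD0/K) and equals 1/(2√(K·CD0)).
(L/D)max = 1/(2√(0.0567 × 0.0323)) = 1/(2 × 0.04279) = 11.7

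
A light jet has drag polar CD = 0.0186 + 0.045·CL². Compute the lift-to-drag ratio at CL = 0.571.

L/D = 17.2

CD = 0.0186 + 0.045 × 0.571² = 0.03327
L/D = CL/CD = 0.571 / 0.03327 = 17.2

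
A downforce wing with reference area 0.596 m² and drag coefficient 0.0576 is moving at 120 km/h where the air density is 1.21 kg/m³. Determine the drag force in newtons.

D = 23.1 N

Convert speed: v = 120 km/h ÷ 3.6 = 33.33 m/s.
Dynamic pressure q = ½ρv² = ½ × 1.21 × 33.33² = 672.2 Pa.
D = q·S·CD = 672.2 × 0.596 × 0.0576 = 23.1 N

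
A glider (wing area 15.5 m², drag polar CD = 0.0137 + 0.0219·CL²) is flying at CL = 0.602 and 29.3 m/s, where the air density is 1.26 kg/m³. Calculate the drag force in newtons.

CD = 0.0137 + 0.0219 × 0.602² = 0.02164
D = ½ρv²S·CD = ½ × 1.26 × 29.3² × 15.5 × 0.02164 = 181 N

D = 181 N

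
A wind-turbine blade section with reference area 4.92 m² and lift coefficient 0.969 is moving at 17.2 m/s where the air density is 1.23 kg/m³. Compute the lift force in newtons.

Dynamic pressure q = ½ρv² = ½ × 1.23 × 17.2² = 181.9 Pa.
L = q·S·CL = 181.9 × 4.92 × 0.969 = 867 N

L = 867 N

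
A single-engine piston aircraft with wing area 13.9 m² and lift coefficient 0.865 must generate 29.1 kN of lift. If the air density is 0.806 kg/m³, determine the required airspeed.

L = ½ρv²S·CL ⇒ v = √(2L/(ρ·S·CL))
v = √(2 × 29100 / (0.806 × 13.9 × 0.865)) = √6006 = 77.5 m/s

v = 77.5 m/s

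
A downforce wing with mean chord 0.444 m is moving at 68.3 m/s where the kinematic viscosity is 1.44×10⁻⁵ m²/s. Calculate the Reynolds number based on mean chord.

Re = v·c/ν = 68.3 × 0.444 / (1.44×10⁻⁵) = 2.11×10^6

Re = 2.11×10^6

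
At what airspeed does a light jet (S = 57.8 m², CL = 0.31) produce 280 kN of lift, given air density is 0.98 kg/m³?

L = ½ρv²S·CL ⇒ v = √(2L/(ρ·S·CL))
v = √(2 × 2.8×10^5 / (0.98 × 57.8 × 0.31)) = √31890 = 179 m/s

v = 179 m/s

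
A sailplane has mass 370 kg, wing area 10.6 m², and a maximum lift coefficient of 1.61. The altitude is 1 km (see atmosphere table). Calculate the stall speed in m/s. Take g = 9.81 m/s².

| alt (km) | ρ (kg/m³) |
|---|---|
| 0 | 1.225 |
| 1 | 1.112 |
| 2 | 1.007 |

At 1 km, from the table: ρ = 1.112 kg/m³.
At stall, lift equals weight: L = W = m·g = 370 × 9.81 = 3630 N.
From L = ½ρV²S·CL,max = W: V_stall = √(2W/(ρSCL,max)) = √(2·3630/(1.112·10.6·1.61))
V_stall = √382.5 = 19.6 m/s

V_stall = 19.6 m/s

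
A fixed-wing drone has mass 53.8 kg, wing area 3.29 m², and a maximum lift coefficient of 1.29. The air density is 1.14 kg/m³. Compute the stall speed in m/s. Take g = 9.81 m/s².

V_stall = 14.8 m/s

At stall, lift equals weight: L = W = m·g = 53.8 × 9.81 = 527.8 N.
V_stall = √(2W/(ρ·S·CL,max)) = √(2 × 527.8 / (1.14 × 3.29 × 1.29))
V_stall = √218.2 = 14.8 m/s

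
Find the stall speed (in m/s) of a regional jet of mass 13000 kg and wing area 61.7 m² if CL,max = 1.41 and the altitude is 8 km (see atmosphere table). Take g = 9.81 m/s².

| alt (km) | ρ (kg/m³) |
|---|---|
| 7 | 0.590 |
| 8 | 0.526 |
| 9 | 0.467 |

V_stall = 74.7 m/s

At 8 km, from the table: ρ = 0.526 kg/m³.
Stall occurs when L = W at CL,max. W = mg = 13000 × 9.81 = 1.275×10^5 N.
V_stall = √(2W/(ρ·S·CL,max)) = √(2 × 1.275×10^5 / (0.526 × 61.7 × 1.41))
V_stall = √5574 = 74.7 m/s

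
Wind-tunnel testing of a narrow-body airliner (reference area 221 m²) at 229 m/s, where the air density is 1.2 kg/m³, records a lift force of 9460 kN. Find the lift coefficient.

From L = ½ρv²S·CL, rearranging gives CL = 2L/(ρv²S).
CL = 2 × 9.46×10^6 / (1.2 × 229² × 221) = 1.36

CL = 1.36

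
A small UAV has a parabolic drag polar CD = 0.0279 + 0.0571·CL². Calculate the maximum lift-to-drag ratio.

(L/D)max = 12.5

For CD = CD0 + K·CL², (L/D)max occurs at CL* = √(CD0/K) and equals 1/(2√(K·CD0)).
(L/D)max = 1/(2√(0.0571 × 0.0279)) = 1/(2 × 0.03991) = 12.5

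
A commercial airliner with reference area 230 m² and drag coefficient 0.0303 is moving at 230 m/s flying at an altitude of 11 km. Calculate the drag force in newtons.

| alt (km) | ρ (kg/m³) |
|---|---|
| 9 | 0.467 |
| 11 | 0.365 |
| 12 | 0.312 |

At 11 km, from the table: ρ = 0.365 kg/m³.
D = ½ρv²S·CD = ½ × 0.365 × 230² × 230 × 0.0303 = 67300 N ≈ 67.3 kN

D = 67300 N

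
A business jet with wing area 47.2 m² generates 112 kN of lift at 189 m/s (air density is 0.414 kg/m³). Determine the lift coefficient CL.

CL = 0.321

From L = ½ρv²S·CL, rearranging gives CL = 2L/(ρv²S).
CL = 2 × 1.12×10^5 / (0.414 × 189² × 47.2) = 0.321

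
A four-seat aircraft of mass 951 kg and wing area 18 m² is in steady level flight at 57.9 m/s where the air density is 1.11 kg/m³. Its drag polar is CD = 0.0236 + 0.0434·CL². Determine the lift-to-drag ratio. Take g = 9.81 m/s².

L/D = 10.3

Level flight ⇒ L = W = m·g = 951 × 9.81 = 9329.3 N.
q = ½ρv² = ½ × 1.11 × 57.9² = 1861 Pa.
CL = W/(q·S) = 9329.3 / (1861 × 18) = 0.2786.
CD = 0.0236 + 0.0434 × 0.2786² = 0.02697.
L/D = CL/CD = 0.2786 / 0.02697 = 10.3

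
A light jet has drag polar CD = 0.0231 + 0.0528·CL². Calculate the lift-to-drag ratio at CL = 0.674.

L/D = 14.3

CD = 0.0231 + 0.0528 × 0.674² = 0.04709
L/D = CL/CD = 0.674 / 0.04709 = 14.3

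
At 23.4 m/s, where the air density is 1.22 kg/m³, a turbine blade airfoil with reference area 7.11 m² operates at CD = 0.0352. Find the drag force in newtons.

D = ½ρv²S·CD = ½ × 1.22 × 23.4² × 7.11 × 0.0352 = 83.6 N

D = 83.6 N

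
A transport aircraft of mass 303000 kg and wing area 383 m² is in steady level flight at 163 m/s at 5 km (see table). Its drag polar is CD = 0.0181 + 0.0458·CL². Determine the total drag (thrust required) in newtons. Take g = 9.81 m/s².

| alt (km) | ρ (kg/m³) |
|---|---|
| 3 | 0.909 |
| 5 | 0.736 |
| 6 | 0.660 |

At 5 km, from the table: ρ = 0.736 kg/m³.
Weight W = mg = 303000 × 9.81 = 2.9724×10^6 N; in level flight L = W.
Dynamic pressure q = 0.5 × 0.736 × 163² = 9777 Pa.
CL = 2W/(ρv²S) = 2×2.9724×10^6/(0.736×163²×383) = 0.7938.
CD = 0.0181 + 0.0458 × 0.7938² = 0.04696.
D = q·S·CD = 9777 × 383 × 0.04696 = 1.758×10^5 N

D = 1.76×10^5 N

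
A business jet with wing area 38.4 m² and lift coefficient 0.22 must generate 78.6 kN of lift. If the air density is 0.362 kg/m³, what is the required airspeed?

L = ½ρv²S·CL ⇒ v = √(2L/(ρ·S·CL))
v = √(2 × 78600 / (0.362 × 38.4 × 0.22)) = √51400 = 227 m/s

v = 227 m/s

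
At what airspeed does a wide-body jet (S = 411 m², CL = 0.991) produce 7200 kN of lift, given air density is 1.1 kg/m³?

L = ½ρv²S·CL ⇒ v = √(2L/(ρ·S·CL))
v = √(2 × 7.2×10^6 / (1.1 × 411 × 0.991)) = √32140 = 179 m/s

v = 179 m/s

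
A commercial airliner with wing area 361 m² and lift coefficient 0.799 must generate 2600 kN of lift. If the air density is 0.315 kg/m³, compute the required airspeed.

v = 239 m/s

L = ½ρv²S·CL ⇒ v = √(2L/(ρ·S·CL))
v = √(2 × 2.6×10^6 / (0.315 × 361 × 0.799)) = √57230 = 239 m/s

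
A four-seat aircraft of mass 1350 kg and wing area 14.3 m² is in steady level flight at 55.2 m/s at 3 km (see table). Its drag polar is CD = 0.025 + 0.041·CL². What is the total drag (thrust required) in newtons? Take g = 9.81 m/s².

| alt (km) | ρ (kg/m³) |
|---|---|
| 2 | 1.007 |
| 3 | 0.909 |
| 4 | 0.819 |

At 3 km, from the table: ρ = 0.909 kg/m³.
In steady level flight, lift balances weight: W = mg = 1350 × 9.81 = 13244 N.
q = ½ρv² = ½ × 0.909 × 55.2² = 1385 Pa.
CL = W/(q·S) = 13244 / (1385 × 14.3) = 0.6687.
CD = 0.025 + 0.041 × 0.6687² = 0.04334.
D = q·S·CD = 1385 × 14.3 × 0.04334 = 858.2 N

D = 858 N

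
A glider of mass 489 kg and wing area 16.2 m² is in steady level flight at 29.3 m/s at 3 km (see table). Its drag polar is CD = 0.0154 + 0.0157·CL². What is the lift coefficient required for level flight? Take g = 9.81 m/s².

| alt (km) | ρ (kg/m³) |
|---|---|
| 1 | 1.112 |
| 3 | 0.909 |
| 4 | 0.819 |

CL = 0.759

At 3 km, from the table: ρ = 0.909 kg/m³.
In steady level flight, lift balances weight: W = mg = 489 × 9.81 = 4797.1 N.
Dynamic pressure q = 0.5 × 0.909 × 29.3² = 390.2 Pa.
CL = 2W/(ρv²S) = 2×4797.1/(0.909×29.3²×16.2) = 0.7589.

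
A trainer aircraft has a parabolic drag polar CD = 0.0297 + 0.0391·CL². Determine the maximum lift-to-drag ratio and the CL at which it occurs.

(L/D)max = 14.7, at CL = 0.872

For CD = CD0 + K·CL², (L/D)max occurs at CL* = √(CD0/K) and equals 1/(2√(K·CD0)).
(L/D)max = 1/(2√(0.0391 × 0.0297)) = 1/(2 × 0.03408) = 14.7
CL* = √(0.0297/0.0391) = 0.872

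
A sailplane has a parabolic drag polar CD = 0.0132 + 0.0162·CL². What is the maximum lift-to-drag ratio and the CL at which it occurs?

For CD = CD0 + K·CL², (L/D)max occurs at CL* = √(CD0/K) and equals 1/(2√(K·CD0)).
(L/D)max = 1/(2√(0.0162 × 0.0132)) = 1/(2 × 0.01462) = 34.2
CL* = √(0.0132/0.0162) = 0.903

(L/D)max = 34.2, at CL = 0.903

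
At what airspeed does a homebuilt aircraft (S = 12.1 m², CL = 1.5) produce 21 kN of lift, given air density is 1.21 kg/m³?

L = ½ρv²S·CL ⇒ v = √(2L/(ρ·S·CL))
v = √(2 × 21000 / (1.21 × 12.1 × 1.5)) = √1912 = 43.7 m/s

v = 43.7 m/s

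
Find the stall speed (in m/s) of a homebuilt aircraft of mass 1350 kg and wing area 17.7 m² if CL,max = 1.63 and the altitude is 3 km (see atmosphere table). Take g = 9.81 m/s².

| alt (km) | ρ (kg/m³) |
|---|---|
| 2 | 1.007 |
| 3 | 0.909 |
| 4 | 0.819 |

V_stall = 31.8 m/s

At 3 km, from the table: ρ = 0.909 kg/m³.
Stall occurs when L = W at CL,max. W = mg = 1350 × 9.81 = 13240 N.
V_stall = √(2W/(ρ·S·CL,max)) = √(2 × 13240 / (0.909 × 17.7 × 1.63))
V_stall = √1010 = 31.8 m/s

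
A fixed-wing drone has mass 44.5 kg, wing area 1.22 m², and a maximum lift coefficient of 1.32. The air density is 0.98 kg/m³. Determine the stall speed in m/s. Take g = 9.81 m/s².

V_stall = 23.5 m/s

Weight W = mg = 44.5 × 9.81 = 436.5 N.
V_stall = √(2W/(ρ·S·CL,max)) = √(2 × 436.5 / (0.98 × 1.22 × 1.32))
V_stall = √553.2 = 23.5 m/s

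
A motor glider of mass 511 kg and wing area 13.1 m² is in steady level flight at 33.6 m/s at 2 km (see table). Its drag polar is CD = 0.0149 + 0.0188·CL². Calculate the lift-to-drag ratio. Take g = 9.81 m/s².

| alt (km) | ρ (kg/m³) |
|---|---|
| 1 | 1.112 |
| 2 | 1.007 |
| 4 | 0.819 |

L/D = 28.7

At 2 km, from the table: ρ = 1.007 kg/m³.
In steady level flight, lift balances weight: W = mg = 511 × 9.81 = 5012.9 N.
q = ½ρv² = ½ × 1.007 × 33.6² = 568.4 Pa.
CL = 2W/(ρv²S) = 2×5012.9/(1.007×33.6²×13.1) = 0.6732.
CD = 0.0149 + 0.0188 × 0.6732² = 0.02342.
L/D = CL/CD = 0.6732 / 0.02342 = 28.7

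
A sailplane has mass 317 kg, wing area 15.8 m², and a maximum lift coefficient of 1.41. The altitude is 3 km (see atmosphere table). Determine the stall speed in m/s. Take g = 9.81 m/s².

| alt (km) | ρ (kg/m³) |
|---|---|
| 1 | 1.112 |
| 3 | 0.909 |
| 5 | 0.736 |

At 3 km, from the table: ρ = 0.909 kg/m³.
Stall occurs when L = W at CL,max. W = mg = 317 × 9.81 = 3110 N.
From L = ½ρV²S·CL,max = W: V_stall = √(2W/(ρSCL,max)) = √(2·3110/(0.909·15.8·1.41))
V_stall = √307.1 = 17.5 m/s

V_stall = 17.5 m/s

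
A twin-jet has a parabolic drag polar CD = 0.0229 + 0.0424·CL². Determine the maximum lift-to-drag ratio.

(L/D)max = 16

For CD = CD0 + K·CL², (L/D)max occurs at CL* = √(CD0/K) and equals 1/(2√(K·CD0)).
(L/D)max = 1/(2√(0.0424 × 0.0229)) = 1/(2 × 0.03116) = 16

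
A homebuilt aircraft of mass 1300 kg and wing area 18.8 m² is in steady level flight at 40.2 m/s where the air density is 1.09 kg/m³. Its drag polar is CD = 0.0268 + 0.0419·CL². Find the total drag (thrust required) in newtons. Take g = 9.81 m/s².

D = 855 N

Weight W = mg = 1300 × 9.81 = 12753 N; in level flight L = W.
Dynamic pressure q = 0.5 × 1.09 × 40.2² = 880.7 Pa.
CL = W/(q·S) = 12753 / (880.7 × 18.8) = 0.7702.
CD = 0.0268 + 0.0419 × 0.7702² = 0.05166.
D = q·S·CD = 880.7 × 18.8 × 0.05166 = 855.3 N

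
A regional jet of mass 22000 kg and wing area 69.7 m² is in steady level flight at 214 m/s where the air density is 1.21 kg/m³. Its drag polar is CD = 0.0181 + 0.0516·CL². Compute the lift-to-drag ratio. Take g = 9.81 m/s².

Level flight ⇒ L = W = m·g = 22000 × 9.81 = 2.1582×10^5 N.
Dynamic pressure q = 0.5 × 1.21 × 214² = 27710 Pa.
CL = W/(q·S) = 2.1582×10^5 / (27710 × 69.7) = 0.1118.
CD = 0.0181 + 0.0516 × 0.1118² = 0.01874.
L/D = CL/CD = 0.1118 / 0.01874 = 5.96

L/D = 5.96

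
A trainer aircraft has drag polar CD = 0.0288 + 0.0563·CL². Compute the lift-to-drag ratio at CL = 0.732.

L/D = 12.4

CD = 0.0288 + 0.0563 × 0.732² = 0.05897
L/D = CL/CD = 0.732 / 0.05897 = 12.4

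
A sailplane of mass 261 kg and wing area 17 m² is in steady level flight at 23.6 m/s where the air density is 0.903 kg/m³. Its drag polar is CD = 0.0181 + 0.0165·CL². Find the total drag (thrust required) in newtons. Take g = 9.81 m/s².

D = 103 N

Weight W = mg = 261 × 9.81 = 2560.4 N; in level flight L = W.
q = ½ρv² = ½ × 0.903 × 23.6² = 251.5 Pa.
CL = 2W/(ρv²S) = 2×2560.4/(0.903×23.6²×17) = 0.5989.
CD = 0.0181 + 0.0165 × 0.5989² = 0.02402.
D = q·S·CD = 251.5 × 17 × 0.02402 = 102.7 N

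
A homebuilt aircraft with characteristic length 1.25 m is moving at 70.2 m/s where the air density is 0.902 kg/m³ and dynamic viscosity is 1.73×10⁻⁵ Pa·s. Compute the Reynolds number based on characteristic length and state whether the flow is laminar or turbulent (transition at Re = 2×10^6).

Re = 4.58×10^6 (turbulent)

Re = ρ·v·c/μ = 0.902 × 70.2 × 1.25 / (1.73×10⁻⁵) = 4.58×10^6
Since 4.58×10^6 > 2×10^6, the flow is turbulent.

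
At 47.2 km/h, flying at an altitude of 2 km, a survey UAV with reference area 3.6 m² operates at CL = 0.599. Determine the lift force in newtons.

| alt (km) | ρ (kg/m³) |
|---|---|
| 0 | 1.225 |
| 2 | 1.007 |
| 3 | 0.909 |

At 2 km, from the table: ρ = 1.007 kg/m³.
Convert speed: v = 47.2 km/h ÷ 3.6 = 13.11 m/s.
L = ½ρv²S·CL = ½ × 1.007 × 13.11² × 3.6 × 0.599 = 187 N

L = 187 N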